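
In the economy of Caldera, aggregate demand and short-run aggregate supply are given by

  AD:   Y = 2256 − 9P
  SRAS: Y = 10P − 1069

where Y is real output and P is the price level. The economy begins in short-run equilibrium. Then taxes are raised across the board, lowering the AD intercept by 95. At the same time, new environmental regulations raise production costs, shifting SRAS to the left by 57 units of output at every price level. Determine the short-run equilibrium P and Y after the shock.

P = 173, Y = 604

After both shocks: AD is Y = 2161 − 9P and SRAS is Y = 10P − 1126.
Setting them equal: 3287 = 19P, so P = 173.
Y = 2161 − 9·173 = 604.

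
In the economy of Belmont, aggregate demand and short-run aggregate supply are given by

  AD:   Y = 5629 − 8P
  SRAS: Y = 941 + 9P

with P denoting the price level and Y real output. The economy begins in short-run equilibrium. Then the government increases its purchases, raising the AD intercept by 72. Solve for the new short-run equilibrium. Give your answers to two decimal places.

This is a positive demand shock: AD shifts right.
New AD: Y = 5701 − 8P.
Set AD = SRAS: 5701 − 8P = 941 + 9P, so 4760 = 17P and P = 280.00.
Substituting into AD, Y = 3461.00.

P = 280.00, Y = 3461.00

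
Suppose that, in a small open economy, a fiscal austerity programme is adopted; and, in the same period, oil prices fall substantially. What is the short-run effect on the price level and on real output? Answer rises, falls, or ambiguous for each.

The first event is a negative demand shock: AD shifts left, which by itself pushes P down and Y down.
The second is a favourable supply shock: SRAS shifts right, which by itself pushes P down and Y up.
Both shocks push P down, so P falls. The two shocks push Y in opposite directions, so the effect on Y is ambiguous.

Price level: falls; output: ambiguous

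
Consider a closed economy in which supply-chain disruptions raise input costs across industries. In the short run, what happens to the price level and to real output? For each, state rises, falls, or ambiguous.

Price level: rises; output: falls

This is an adverse supply shock: SRAS shifts left.
Moving along the downward-sloping AD curve, P rises and Y falls.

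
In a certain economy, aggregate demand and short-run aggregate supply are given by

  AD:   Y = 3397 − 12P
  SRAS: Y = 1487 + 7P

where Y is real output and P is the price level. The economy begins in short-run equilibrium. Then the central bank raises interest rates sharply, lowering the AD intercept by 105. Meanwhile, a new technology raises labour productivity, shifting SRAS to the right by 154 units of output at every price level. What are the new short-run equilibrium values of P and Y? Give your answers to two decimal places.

After both shocks: AD is Y = 3292 − 12P and SRAS is Y = 1641 + 7P.
Setting them equal: 1651 = 19P, so P = 86.89.
Substituting into AD, Y = 2249.26.

P = 86.89, Y = 2249.26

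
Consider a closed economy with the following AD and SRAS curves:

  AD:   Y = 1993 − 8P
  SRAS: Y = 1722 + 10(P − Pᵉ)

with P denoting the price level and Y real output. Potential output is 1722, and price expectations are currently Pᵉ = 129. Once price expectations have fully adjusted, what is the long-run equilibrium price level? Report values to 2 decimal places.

Short run: with Pᵉ = 129, SRAS is Y = 432 + 10P. Setting AD = SRAS gives 1561 = 18P, so P = 86.72 and Y = 1993 − 8P = 1299.22.
Output 1299.22 is below potential 1722, so over time expected prices fall and SRAS shifts right until Y returns to 1722.
Long run: Y = 1722 on the AD curve gives 1722 = 1993 − 8P, so P = 33.88.

Long-run P = 33.88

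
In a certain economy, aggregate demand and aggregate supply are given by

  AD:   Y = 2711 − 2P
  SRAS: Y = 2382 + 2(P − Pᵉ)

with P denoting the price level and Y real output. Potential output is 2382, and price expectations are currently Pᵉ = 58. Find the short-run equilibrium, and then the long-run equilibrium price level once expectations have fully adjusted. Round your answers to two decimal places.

Short run: with Pᵉ = 58, SRAS is Y = 2266 + 2P. Setting AD = SRAS gives 445 = 4P, so P = 111.25 and Y = 2711 − 2P = 2488.50.
Output 2488.50 is above potential 2382, so over time expected prices rise and SRAS shifts left until Y returns to 2382.
Long run: Y = 2382 on the AD curve gives 2382 = 2711 − 2P, so P = 164.50.

Short run: P = 111.25, Y = 2488.50. Long run: P = 164.50.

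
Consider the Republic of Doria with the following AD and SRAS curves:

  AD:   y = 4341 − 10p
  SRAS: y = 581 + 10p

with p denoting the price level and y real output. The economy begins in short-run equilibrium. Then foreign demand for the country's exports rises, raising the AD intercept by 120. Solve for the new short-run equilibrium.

p = 194, y = 2521

This is a positive demand shock: AD shifts right.
New AD: y = 4461 − 10p.
Set AD = SRAS: 4461 − 10p = 581 + 10p, so 3880 = 20p and p = 194.
y = 4461 − 10·194 = 2521.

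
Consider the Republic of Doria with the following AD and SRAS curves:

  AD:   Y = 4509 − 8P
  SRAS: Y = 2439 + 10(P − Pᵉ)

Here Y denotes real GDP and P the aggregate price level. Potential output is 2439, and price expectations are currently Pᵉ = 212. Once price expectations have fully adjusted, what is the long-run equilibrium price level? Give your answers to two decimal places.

Long-run P = 258.75

Short run: with Pᵉ = 212, SRAS is Y = 319 + 10P. Setting AD = SRAS gives 4190 = 18P, so P = 232.78 and Y = 4509 − 8P = 2646.78.
Output 2646.78 is above potential 2439, so over time expected prices rise and SRAS shifts left until Y returns to 2439.
Long run: Y = 2439 on the AD curve gives 2439 = 4509 − 8P, so P = 258.75.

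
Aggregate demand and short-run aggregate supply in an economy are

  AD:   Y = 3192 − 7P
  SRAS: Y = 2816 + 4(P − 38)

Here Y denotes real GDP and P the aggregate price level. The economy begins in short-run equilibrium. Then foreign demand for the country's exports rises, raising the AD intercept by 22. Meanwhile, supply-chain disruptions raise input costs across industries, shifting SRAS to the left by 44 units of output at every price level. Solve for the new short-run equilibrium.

After both shocks: AD is Y = 3214 − 7P and SRAS is Y = 2620 + 4P.
Setting them equal: 594 = 11P, so P = 54.
Y = 3214 − 7·54 = 2836.

P = 54, Y = 2836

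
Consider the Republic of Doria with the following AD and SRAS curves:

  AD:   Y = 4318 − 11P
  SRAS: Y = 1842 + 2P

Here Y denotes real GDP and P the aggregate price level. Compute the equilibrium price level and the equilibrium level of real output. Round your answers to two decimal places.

Set AD = SRAS: 4318 − 11P = 1842 + 2P, so 2476 = 13P and P = 190.46.
Substituting into AD, Y = 4318 − 11P = 2222.92.

P = 190.46, Y = 2222.92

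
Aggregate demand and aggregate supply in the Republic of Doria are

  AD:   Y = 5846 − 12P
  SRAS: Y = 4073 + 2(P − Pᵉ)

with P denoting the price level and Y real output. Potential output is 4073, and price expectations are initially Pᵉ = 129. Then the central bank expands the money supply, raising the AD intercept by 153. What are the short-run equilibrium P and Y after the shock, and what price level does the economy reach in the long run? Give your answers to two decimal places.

Short run: P = 156.00, Y = 4127.00. Long run: P = 160.50.

AD shifts right: new AD is Y = 5999 − 12P. With Pᵉ = 129, SRAS is Y = 3815 + 2P.
Short run: 5999 − 12P = 3815 + 2P gives 2184 = 14P, so P = 156.00 and Y = 5999 − 12P = 4127.00.
Y = 4127.00 is above potential 4073; expectations adjust and SRAS shifts left until Y = 4073.
Long run: on the new AD curve, 4073 = 5999 − 12P gives P = 160.50.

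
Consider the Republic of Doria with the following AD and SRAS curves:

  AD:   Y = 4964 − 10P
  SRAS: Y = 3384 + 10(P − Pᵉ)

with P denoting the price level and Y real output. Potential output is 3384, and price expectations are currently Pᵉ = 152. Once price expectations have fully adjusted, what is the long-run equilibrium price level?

Short run: with Pᵉ = 152, SRAS is Y = 1864 + 10P. Setting AD = SRAS gives 3100 = 20P, so P = 155 and Y = 4964 − 10·155 = 3414.
Output 3414 is above potential 3384, so over time expected prices rise and SRAS shifts left until Y returns to 3384.
Long run: Y = 3384 on the AD curve gives 3384 = 4964 − 10P, so P = 158.

Long-run P = 158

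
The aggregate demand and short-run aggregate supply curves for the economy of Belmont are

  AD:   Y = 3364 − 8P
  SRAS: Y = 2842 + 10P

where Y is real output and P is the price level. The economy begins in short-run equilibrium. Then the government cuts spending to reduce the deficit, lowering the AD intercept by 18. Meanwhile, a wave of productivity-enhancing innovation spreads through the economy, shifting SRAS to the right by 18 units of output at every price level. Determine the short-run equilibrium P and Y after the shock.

After both shocks: AD is Y = 3346 − 8P and SRAS is Y = 2860 + 10P.
Setting them equal: 486 = 18P, so P = 27.
Y = 3346 − 8·27 = 3130.

P = 27, Y = 3130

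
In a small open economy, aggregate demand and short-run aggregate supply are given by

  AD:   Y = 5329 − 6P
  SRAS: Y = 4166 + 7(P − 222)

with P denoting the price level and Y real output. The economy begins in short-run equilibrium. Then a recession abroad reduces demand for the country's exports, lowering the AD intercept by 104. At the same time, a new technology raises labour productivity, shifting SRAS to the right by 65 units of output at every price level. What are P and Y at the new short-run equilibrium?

After both shocks: AD is Y = 5225 − 6P and SRAS is Y = 2677 + 7P.
Setting them equal: 2548 = 13P, so P = 196.
Y = 5225 − 6·196 = 4049.

P = 196, Y = 4049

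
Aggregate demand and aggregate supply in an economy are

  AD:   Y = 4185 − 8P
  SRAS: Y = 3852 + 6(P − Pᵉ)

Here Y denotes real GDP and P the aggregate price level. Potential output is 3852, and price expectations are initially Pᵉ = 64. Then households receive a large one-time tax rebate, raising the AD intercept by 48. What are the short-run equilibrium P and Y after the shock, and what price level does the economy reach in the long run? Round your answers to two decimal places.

AD shifts right: new AD is Y = 4233 − 8P. With Pᵉ = 64, SRAS is Y = 3468 + 6P.
Short run: 4233 − 8P = 3468 + 6P gives 765 = 14P, so P = 54.64 and Y = 4233 − 8P = 3795.86.
Y = 3795.86 is below potential 3852; expectations adjust and SRAS shifts right until Y = 3852.
Long run: on the new AD curve, 3852 = 4233 − 8P gives P = 47.63.

Short run: P = 54.64, Y = 3795.86. Long run: P = 47.63.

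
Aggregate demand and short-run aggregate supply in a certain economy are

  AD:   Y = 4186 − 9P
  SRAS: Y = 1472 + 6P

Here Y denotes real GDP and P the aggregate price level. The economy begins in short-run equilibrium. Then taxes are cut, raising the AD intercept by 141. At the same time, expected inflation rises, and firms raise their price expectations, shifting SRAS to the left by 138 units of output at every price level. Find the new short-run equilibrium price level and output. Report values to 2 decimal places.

After both shocks: AD is Y = 4327 − 9P and SRAS is Y = 1334 + 6P.
Setting them equal: 2993 = 15P, so P = 199.53.
Substituting into AD, Y = 2531.20.

P = 199.53, Y = 2531.20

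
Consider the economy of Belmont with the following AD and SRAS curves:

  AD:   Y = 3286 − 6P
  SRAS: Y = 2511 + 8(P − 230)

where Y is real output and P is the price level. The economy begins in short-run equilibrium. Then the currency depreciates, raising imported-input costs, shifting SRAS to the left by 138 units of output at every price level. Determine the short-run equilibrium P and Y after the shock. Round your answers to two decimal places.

This is a negative supply shock: SRAS shifts left.
New SRAS: Y = 533 + 8P.
Set AD = SRAS: 3286 − 6P = 533 + 8P, so 2753 = 14P and P = 196.64.
Substituting into AD, Y = 2106.14.

P = 196.64, Y = 2106.14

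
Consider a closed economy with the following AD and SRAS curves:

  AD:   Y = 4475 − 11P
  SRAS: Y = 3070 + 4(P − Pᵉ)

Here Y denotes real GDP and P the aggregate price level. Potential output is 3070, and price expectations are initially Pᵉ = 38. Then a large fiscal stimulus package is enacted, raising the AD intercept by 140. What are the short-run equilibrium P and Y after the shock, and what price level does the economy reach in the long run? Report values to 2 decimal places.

Short run: P = 113.13, Y = 3370.53. Long run: P = 140.45.

AD shifts right: new AD is Y = 4615 − 11P. With Pᵉ = 38, SRAS is Y = 2918 + 4P.
Short run: 4615 − 11P = 2918 + 4P gives 1697 = 15P, so P = 113.13 and Y = 4615 − 11P = 3370.53.
Y = 3370.53 is above potential 3070; expectations adjust and SRAS shifts left until Y = 3070.
Long run: on the new AD curve, 3070 = 4615 − 11P gives P = 140.45.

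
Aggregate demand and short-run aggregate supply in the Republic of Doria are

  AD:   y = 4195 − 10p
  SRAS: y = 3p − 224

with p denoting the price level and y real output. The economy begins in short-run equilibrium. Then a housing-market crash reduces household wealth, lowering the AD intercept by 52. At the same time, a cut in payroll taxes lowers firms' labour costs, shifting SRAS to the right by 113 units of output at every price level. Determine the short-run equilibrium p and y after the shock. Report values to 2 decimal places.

p = 327.23, y = 870.69

After both shocks: AD is y = 4143 − 10p and SRAS is y = 3p − 111.
Setting them equal: 4254 = 13p, so p = 327.23.
Substituting into AD, y = 870.69.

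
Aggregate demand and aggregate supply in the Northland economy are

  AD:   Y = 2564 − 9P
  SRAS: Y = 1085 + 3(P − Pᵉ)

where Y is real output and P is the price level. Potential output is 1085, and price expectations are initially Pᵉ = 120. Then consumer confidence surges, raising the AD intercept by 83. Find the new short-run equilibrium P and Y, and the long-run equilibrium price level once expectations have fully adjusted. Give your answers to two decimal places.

AD shifts right: new AD is Y = 2647 − 9P. With Pᵉ = 120, SRAS is Y = 725 + 3P.
Short run: 2647 − 9P = 725 + 3P gives 1922 = 12P, so P = 160.17 and Y = 2647 − 9P = 1205.50.
Y = 1205.50 is above potential 1085; expectations adjust and SRAS shifts left until Y = 1085.
Long run: on the new AD curve, 1085 = 2647 − 9P gives P = 173.56.

Short run: P = 160.17, Y = 1205.50. Long run: P = 173.56.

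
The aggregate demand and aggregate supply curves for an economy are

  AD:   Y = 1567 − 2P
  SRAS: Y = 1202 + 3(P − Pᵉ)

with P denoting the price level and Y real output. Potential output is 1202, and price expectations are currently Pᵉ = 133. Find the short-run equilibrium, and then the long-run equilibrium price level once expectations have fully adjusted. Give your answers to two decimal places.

Short run: with Pᵉ = 133, SRAS is Y = 803 + 3P. Setting AD = SRAS gives 764 = 5P, so P = 152.80 and Y = 1567 − 2P = 1261.40.
Output 1261.40 is above potential 1202, so over time expected prices rise and SRAS shifts left until Y returns to 1202.
Long run: Y = 1202 on the AD curve gives 1202 = 1567 − 2P, so P = 182.50.

Short run: P = 152.80, Y = 1261.40. Long run: P = 182.50.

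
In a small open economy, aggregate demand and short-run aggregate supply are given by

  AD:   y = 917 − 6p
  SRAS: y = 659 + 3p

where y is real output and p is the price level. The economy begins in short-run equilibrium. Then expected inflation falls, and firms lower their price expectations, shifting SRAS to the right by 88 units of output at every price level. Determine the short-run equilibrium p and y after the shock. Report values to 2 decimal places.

This is a positive supply shock: SRAS shifts right.
New SRAS: y = 747 + 3p.
Set AD = SRAS: 917 − 6p = 747 + 3p, so 170 = 9p and p = 18.89.
Substituting into AD, y = 803.67.

p = 18.89, y = 803.67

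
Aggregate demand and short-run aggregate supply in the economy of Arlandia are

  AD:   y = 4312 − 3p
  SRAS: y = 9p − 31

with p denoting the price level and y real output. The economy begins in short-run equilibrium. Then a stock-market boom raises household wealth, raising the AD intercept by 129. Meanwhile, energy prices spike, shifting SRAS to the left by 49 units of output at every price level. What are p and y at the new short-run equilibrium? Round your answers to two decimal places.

p = 376.75, y = 3310.75

After both shocks: AD is y = 4441 − 3p and SRAS is y = 9p − 80.
Setting them equal: 4521 = 12p, so p = 376.75.
Substituting into AD, y = 3310.75.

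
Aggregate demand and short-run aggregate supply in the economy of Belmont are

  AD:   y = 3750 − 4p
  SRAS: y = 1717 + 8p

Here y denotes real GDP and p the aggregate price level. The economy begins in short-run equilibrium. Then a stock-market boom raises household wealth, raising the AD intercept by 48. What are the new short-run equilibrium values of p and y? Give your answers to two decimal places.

p = 173.42, y = 3104.33

This is a positive demand shock: AD shifts right.
New AD: y = 3798 − 4p.
Set AD = SRAS: 3798 − 4p = 1717 + 8p, so 2081 = 12p and p = 173.42.
Substituting into AD, y = 3104.33.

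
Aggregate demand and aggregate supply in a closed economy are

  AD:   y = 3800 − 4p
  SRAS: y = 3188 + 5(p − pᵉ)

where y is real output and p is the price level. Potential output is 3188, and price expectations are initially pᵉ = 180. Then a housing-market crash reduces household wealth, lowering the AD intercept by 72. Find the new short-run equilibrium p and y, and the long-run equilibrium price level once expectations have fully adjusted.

AD shifts left: new AD is y = 3728 − 4p. With pᵉ = 180, SRAS is y = 2288 + 5p.
Short run: 3728 − 4p = 2288 + 5p gives 1440 = 9p, so p = 160 and y = 3728 − 4·160 = 3088.
y = 3088 is below potential 3188; expectations adjust and SRAS shifts right until y = 3188.
Long run: on the new AD curve, 3188 = 3728 − 4p gives p = 135.

Short run: p = 160, y = 3088. Long run: p = 135.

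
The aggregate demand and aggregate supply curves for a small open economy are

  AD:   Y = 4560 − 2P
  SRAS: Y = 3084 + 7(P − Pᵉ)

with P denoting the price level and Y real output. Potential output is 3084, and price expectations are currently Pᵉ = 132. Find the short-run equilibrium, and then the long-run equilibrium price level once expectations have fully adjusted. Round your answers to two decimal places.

Short run: with Pᵉ = 132, SRAS is Y = 2160 + 7P. Setting AD = SRAS gives 2400 = 9P, so P = 266.67 and Y = 4560 − 2P = 4026.67.
Output 4026.67 is above potential 3084, so over time expected prices rise and SRAS shifts left until Y returns to 3084.
Long run: Y = 3084 on the AD curve gives 3084 = 4560 − 2P, so P = 738.00.

Short run: P = 266.67, Y = 4026.67. Long run: P = 738.00.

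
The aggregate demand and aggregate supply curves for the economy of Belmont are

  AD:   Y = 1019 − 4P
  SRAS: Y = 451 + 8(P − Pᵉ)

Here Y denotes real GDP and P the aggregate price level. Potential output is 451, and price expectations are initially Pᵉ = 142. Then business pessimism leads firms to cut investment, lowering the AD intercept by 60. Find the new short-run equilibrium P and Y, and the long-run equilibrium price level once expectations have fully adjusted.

AD shifts left: new AD is Y = 959 − 4P. With Pᵉ = 142, SRAS is Y = 8P − 685.
Short run: 959 − 4P = 8P − 685 gives 1644 = 12P, so P = 137 and Y = 959 − 4·137 = 411.
Y = 411 is below potential 451; expectations adjust and SRAS shifts right until Y = 451.
Long run: on the new AD curve, 451 = 959 − 4P gives P = 127.

Short run: P = 137, Y = 411. Long run: P = 127.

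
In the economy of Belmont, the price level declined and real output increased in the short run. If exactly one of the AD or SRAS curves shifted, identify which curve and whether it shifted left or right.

P fell and Y rose. An AD shift moves P and Y in the same direction; an SRAS shift moves them in opposite directions.
Here P and Y moved in opposite directions, so the SRAS curve shifted.
Since Y rose, SRAS shifted right.

SRAS shifted right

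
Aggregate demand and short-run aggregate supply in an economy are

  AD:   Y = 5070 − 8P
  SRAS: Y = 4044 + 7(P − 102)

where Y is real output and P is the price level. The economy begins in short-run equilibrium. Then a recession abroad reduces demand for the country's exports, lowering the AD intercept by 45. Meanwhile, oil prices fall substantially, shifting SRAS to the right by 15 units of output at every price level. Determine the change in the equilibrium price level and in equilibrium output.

ΔP = -4, ΔY = -13

After both shocks: AD is Y = 5025 − 8P and SRAS is Y = 3345 + 7P.
Setting them equal: 1680 = 15P, so P = 112.
Y = 5025 − 8·112 = 4129.
Initially P = 116, Y = 4142, so ΔP = -4 and ΔY = -13.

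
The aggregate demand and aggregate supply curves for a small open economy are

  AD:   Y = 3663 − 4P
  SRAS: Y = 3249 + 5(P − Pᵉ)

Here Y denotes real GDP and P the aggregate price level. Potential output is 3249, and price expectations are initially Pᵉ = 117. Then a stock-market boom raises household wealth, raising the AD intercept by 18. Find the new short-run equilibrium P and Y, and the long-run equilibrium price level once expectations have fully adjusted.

Short run: P = 113, Y = 3229. Long run: P = 108.

AD shifts right: new AD is Y = 3681 − 4P. With Pᵉ = 117, SRAS is Y = 2664 + 5P.
Short run: 3681 − 4P = 2664 + 5P gives 1017 = 9P, so P = 113 and Y = 3681 − 4·113 = 3229.
Y = 3229 is below potential 3249; expectations adjust and SRAS shifts right until Y = 3249.
Long run: on the new AD curve, 3249 = 3681 − 4P gives P = 108.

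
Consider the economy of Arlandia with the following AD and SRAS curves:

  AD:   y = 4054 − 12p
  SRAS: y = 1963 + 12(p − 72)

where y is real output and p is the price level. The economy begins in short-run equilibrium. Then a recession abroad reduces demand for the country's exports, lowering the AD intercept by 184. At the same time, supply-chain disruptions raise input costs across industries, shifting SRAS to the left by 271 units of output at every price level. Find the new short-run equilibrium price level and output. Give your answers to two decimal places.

After both shocks: AD is y = 3870 − 12p and SRAS is y = 828 + 12p.
Setting them equal: 3042 = 24p, so p = 126.75.
Substituting into AD, y = 2349.00.

p = 126.75, y = 2349.00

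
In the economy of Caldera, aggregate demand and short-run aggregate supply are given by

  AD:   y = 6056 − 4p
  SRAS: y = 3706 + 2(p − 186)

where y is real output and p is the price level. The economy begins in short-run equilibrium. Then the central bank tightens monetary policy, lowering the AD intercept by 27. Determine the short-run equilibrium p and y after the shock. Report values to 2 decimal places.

This is a negative demand shock: AD shifts left.
New AD: y = 6029 − 4p.
SRAS can be written y = 3334 + 2p.
Set AD = SRAS: 6029 − 4p = 3334 + 2p, so 2695 = 6p and p = 449.17.
Substituting into AD, y = 4232.33.

p = 449.17, y = 4232.33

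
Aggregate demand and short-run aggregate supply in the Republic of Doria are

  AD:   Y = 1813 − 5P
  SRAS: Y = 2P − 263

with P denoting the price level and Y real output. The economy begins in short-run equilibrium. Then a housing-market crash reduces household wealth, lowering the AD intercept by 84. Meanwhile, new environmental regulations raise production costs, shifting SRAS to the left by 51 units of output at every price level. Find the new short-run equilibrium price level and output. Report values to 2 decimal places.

After both shocks: AD is Y = 1729 − 5P and SRAS is Y = 2P − 314.
Setting them equal: 2043 = 7P, so P = 291.86.
Substituting into AD, Y = 269.71.

P = 291.86, Y = 269.71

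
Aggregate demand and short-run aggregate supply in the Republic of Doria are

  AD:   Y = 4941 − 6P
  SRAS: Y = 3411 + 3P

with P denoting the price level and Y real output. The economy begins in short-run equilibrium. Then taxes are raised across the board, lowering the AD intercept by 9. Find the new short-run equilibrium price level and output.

P = 169, Y = 3918

This is a negative demand shock: AD shifts left.
New AD: Y = 4932 − 6P.
Set AD = SRAS: 4932 − 6P = 3411 + 3P, so 1521 = 9P and P = 169.
Y = 4932 − 6·169 = 3918.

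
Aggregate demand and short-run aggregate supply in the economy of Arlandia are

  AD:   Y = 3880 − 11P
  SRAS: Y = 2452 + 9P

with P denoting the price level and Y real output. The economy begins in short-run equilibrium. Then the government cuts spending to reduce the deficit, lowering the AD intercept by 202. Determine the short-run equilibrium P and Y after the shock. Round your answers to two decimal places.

P = 61.30, Y = 3003.70

This is a negative demand shock: AD shifts left.
New AD: Y = 3678 − 11P.
Set AD = SRAS: 3678 − 11P = 2452 + 9P, so 1226 = 20P and P = 61.30.
Substituting into AD, Y = 3003.70.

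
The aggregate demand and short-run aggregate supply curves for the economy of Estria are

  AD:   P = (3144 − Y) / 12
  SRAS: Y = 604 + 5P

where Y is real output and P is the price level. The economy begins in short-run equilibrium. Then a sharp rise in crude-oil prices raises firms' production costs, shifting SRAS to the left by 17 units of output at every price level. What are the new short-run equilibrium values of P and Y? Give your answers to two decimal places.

P = 150.41, Y = 1339.06

This is a negative supply shock: SRAS shifts left.
New SRAS: Y = 587 + 5P.
Set AD = SRAS: 3144 − 12P = 587 + 5P, so 2557 = 17P and P = 150.41.
Substituting into AD, Y = 1339.06.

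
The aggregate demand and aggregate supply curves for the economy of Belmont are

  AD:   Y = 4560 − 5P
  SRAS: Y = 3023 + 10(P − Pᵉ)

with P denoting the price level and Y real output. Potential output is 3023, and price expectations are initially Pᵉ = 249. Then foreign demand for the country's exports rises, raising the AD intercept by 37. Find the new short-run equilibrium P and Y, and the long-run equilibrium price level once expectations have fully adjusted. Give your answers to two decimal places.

AD shifts right: new AD is Y = 4597 − 5P. With Pᵉ = 249, SRAS is Y = 533 + 10P.
Short run: 4597 − 5P = 533 + 10P gives 4064 = 15P, so P = 270.93 and Y = 4597 − 5P = 3242.33.
Y = 3242.33 is above potential 3023; expectations adjust and SRAS shifts left until Y = 3023.
Long run: on the new AD curve, 3023 = 4597 − 5P gives P = 314.80.

Short run: P = 270.93, Y = 3242.33. Long run: P = 314.80.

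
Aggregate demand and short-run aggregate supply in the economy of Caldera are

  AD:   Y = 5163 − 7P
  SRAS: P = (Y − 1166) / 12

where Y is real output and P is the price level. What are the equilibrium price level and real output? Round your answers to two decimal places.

Rearrange SRAS to Y = 1166 + 12P.
Set AD = SRAS: 5163 − 7P = 1166 + 12P, so 3997 = 19P and P = 210.37.
Substituting into AD, Y = 5163 − 7P = 3690.42.

P = 210.37, Y = 3690.42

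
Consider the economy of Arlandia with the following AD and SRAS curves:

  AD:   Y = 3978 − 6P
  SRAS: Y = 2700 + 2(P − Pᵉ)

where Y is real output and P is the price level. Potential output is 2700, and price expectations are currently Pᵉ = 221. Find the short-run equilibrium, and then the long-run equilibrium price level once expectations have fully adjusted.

Short run: P = 215, Y = 2688. Long run: P = 213.

Short run: with Pᵉ = 221, SRAS is Y = 2258 + 2P. Setting AD = SRAS gives 1720 = 8P, so P = 215 and Y = 3978 − 6·215 = 2688.
Output 2688 is below potential 2700, so over time expected prices fall and SRAS shifts right until Y returns to 2700.
Long run: Y = 2700 on the AD curve gives 2700 = 3978 − 6P, so P = 213.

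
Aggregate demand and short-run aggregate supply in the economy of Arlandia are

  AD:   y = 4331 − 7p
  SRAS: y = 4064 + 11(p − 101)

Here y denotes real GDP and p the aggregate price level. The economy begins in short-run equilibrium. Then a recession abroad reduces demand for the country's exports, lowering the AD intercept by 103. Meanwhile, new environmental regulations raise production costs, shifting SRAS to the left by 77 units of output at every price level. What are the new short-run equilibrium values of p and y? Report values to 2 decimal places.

p = 75.11, y = 3702.22

After both shocks: AD is y = 4228 − 7p and SRAS is y = 2876 + 11p.
Setting them equal: 1352 = 18p, so p = 75.11.
Substituting into AD, y = 3702.22.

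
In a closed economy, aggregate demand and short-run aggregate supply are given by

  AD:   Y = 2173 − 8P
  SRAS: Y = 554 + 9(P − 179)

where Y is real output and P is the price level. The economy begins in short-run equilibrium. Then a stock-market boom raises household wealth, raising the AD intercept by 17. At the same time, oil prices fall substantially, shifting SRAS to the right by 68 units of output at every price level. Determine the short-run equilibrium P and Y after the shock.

After both shocks: AD is Y = 2190 − 8P and SRAS is Y = 9P − 989.
Setting them equal: 3179 = 17P, so P = 187.
Y = 2190 − 8·187 = 694.

P = 187, Y = 694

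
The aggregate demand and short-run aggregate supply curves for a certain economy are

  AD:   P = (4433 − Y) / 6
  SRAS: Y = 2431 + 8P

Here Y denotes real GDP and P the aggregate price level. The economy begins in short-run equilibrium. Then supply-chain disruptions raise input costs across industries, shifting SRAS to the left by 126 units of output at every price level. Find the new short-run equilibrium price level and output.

P = 152, Y = 3521

This is a negative supply shock: SRAS shifts left.
New SRAS: Y = 2305 + 8P.
Set AD = SRAS: 4433 − 6P = 2305 + 8P, so 2128 = 14P and P = 152.
Y = 4433 − 6·152 = 3521.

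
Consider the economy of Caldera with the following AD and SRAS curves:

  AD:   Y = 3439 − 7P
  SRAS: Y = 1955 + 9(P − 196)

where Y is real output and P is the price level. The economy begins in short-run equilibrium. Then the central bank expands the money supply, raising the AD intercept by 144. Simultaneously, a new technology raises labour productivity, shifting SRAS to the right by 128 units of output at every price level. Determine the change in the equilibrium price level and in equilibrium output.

After both shocks: AD is Y = 3583 − 7P and SRAS is Y = 319 + 9P.
Setting them equal: 3264 = 16P, so P = 204.
Y = 3583 − 7·204 = 2155.
Initially P = 203, Y = 2018, so ΔP = +1 and ΔY = +137.

ΔP = +1, ΔY = +137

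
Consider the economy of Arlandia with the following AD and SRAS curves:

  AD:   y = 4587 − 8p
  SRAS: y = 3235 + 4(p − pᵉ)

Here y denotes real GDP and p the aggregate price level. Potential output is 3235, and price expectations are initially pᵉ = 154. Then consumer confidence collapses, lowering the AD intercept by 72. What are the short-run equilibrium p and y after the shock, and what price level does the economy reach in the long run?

AD shifts left: new AD is y = 4515 − 8p. With pᵉ = 154, SRAS is y = 2619 + 4p.
Short run: 4515 − 8p = 2619 + 4p gives 1896 = 12p, so p = 158 and y = 4515 − 8·158 = 3251.
y = 3251 is above potential 3235; expectations adjust and SRAS shifts left until y = 3235.
Long run: on the new AD curve, 3235 = 4515 − 8p gives p = 160.

Short run: p = 158, y = 3251. Long run: p = 160.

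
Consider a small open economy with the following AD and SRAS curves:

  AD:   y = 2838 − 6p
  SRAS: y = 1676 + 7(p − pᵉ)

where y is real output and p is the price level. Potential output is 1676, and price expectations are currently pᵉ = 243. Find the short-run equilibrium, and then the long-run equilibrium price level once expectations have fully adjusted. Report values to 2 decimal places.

Short run: with pᵉ = 243, SRAS is y = 7p − 25. Setting AD = SRAS gives 2863 = 13p, so p = 220.23 and y = 2838 − 6p = 1516.62.
Output 1516.62 is below potential 1676, so over time expected prices fall and SRAS shifts right until y returns to 1676.
Long run: y = 1676 on the AD curve gives 1676 = 2838 − 6p, so p = 193.67.

Short run: p = 220.23, y = 1516.62. Long run: p = 193.67.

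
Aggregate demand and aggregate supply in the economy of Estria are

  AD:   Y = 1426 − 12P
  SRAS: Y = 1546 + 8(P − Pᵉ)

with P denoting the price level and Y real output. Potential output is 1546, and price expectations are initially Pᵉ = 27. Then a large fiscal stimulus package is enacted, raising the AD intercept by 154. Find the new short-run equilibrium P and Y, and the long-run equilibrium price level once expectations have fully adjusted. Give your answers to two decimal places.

Short run: P = 12.50, Y = 1430.00. Long run: P = 2.83.

AD shifts right: new AD is Y = 1580 − 12P. With Pᵉ = 27, SRAS is Y = 1330 + 8P.
Short run: 1580 − 12P = 1330 + 8P gives 250 = 20P, so P = 12.50 and Y = 1580 − 12P = 1430.00.
Y = 1430.00 is below potential 1546; expectations adjust and SRAS shifts right until Y = 1546.
Long run: on the new AD curve, 1546 = 1580 − 12P gives P = 2.83.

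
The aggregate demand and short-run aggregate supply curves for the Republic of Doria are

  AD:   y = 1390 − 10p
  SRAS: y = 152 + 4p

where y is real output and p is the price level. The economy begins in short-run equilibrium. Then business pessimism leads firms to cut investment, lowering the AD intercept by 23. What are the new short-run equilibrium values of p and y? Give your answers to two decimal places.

p = 86.79, y = 499.14

This is a negative demand shock: AD shifts left.
New AD: y = 1367 − 10p.
Set AD = SRAS: 1367 − 10p = 152 + 4p, so 1215 = 14p and p = 86.79.
Substituting into AD, y = 499.14.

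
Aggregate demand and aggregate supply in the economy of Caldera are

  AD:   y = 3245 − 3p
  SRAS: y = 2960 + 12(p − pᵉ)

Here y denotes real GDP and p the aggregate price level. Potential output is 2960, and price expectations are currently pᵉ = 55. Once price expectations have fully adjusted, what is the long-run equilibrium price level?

Long-run p = 95

Short run: with pᵉ = 55, SRAS is y = 2300 + 12p. Setting AD = SRAS gives 945 = 15p, so p = 63 and y = 3245 − 3·63 = 3056.
Output 3056 is above potential 2960, so over time expected prices rise and SRAS shifts left until y returns to 2960.
Long run: y = 2960 on the AD curve gives 2960 = 3245 − 3p, so p = 95.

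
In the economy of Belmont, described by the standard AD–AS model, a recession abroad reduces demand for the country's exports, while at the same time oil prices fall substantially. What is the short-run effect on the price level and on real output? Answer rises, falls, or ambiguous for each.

The first event is a negative demand shock: AD shifts left, which by itself pushes P down and Y down.
The second is a favourable supply shock: SRAS shifts right, which by itself pushes P down and Y up.
Both shocks push P down, so P falls. The two shocks push Y in opposite directions, so the effect on Y is ambiguous.

Price level: falls; output: ambiguous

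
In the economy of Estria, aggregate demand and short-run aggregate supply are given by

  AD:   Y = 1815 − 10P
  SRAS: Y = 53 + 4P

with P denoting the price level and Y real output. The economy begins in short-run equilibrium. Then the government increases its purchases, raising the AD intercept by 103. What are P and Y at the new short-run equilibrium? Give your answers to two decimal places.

This is a positive demand shock: AD shifts right.
New AD: Y = 1918 − 10P.
Set AD = SRAS: 1918 − 10P = 53 + 4P, so 1865 = 14P and P = 133.21.
Substituting into AD, Y = 585.86.

P = 133.21, Y = 585.86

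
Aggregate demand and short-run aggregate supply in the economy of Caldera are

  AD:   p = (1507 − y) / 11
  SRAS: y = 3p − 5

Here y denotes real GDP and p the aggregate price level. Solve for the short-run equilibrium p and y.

p = 108, y = 319

Rearrange AD to y = 1507 − 11p.
Set AD = SRAS: 1507 − 11p = 3p − 5, so 1512 = 14p and p = 108.
Then y = 1507 − 11·108 = 319.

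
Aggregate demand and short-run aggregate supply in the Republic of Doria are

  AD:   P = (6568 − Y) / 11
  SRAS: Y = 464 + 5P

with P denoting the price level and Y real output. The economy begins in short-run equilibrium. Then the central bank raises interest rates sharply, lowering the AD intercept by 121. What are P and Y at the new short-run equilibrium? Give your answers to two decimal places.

P = 373.94, Y = 2333.69

This is a negative demand shock: AD shifts left.
New AD: Y = 6447 − 11P.
Set AD = SRAS: 6447 − 11P = 464 + 5P, so 5983 = 16P and P = 373.94.
Substituting into AD, Y = 2333.69.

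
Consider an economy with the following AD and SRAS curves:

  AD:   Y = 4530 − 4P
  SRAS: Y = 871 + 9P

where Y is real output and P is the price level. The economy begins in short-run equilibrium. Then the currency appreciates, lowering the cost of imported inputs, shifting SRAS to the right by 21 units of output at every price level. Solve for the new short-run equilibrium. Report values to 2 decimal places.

This is a positive supply shock: SRAS shifts right.
New SRAS: Y = 892 + 9P.
Set AD = SRAS: 4530 − 4P = 892 + 9P, so 3638 = 13P and P = 279.85.
Substituting into AD, Y = 3410.62.

P = 279.85, Y = 3410.62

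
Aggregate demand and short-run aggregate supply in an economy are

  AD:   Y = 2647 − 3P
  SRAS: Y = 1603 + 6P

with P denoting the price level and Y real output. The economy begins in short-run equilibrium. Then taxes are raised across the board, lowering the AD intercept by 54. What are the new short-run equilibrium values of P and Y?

P = 110, Y = 2263

This is a negative demand shock: AD shifts left.
New AD: Y = 2593 − 3P.
Set AD = SRAS: 2593 − 3P = 1603 + 6P, so 990 = 9P and P = 110.
Y = 2593 − 3·110 = 2263.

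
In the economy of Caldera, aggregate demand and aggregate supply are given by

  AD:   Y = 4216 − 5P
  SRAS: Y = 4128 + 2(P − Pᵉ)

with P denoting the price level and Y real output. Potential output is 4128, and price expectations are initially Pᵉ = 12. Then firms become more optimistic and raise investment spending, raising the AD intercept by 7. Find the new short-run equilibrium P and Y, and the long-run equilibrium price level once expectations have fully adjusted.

Short run: P = 17, Y = 4138. Long run: P = 19.

AD shifts right: new AD is Y = 4223 − 5P. With Pᵉ = 12, SRAS is Y = 4104 + 2P.
Short run: 4223 − 5P = 4104 + 2P gives 119 = 7P, so P = 17 and Y = 4223 − 5·17 = 4138.
Y = 4138 is above potential 4128; expectations adjust and SRAS shifts left until Y = 4128.
Long run: on the new AD curve, 4128 = 4223 − 5P gives P = 19.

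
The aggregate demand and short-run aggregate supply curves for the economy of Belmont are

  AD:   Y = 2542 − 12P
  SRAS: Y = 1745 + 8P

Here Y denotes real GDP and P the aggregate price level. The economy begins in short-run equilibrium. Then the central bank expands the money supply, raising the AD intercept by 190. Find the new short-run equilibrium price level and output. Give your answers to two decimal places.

This is a positive demand shock: AD shifts right.
New AD: Y = 2732 − 12P.
Set AD = SRAS: 2732 − 12P = 1745 + 8P, so 987 = 20P and P = 49.35.
Substituting into AD, Y = 2139.80.

P = 49.35, Y = 2139.80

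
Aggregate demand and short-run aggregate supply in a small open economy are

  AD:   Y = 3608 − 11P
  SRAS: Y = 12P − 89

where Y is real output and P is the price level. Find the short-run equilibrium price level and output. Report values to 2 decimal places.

P = 160.74, Y = 1839.87

Set AD = SRAS: 3608 − 11P = 12P − 89, so 3697 = 23P and P = 160.74.
Substituting into AD, Y = 3608 − 11P = 1839.87.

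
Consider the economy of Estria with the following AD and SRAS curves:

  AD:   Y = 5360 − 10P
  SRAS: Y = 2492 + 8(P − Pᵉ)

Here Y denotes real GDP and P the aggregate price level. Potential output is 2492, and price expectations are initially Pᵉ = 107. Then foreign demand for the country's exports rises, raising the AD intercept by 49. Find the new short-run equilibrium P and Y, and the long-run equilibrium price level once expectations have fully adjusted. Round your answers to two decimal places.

AD shifts right: new AD is Y = 5409 − 10P. With Pᵉ = 107, SRAS is Y = 1636 + 8P.
Short run: 5409 − 10P = 1636 + 8P gives 3773 = 18P, so P = 209.61 and Y = 5409 − 10P = 3312.89.
Y = 3312.89 is above potential 2492; expectations adjust and SRAS shifts left until Y = 2492.
Long run: on the new AD curve, 2492 = 5409 − 10P gives P = 291.70.

Short run: P = 209.61, Y = 3312.89. Long run: P = 291.70.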